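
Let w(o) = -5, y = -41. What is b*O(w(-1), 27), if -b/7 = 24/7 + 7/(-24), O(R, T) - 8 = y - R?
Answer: 3689/6 ≈ 614.83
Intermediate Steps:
O(R, T) = -33 - R (O(R, T) = 8 + (-41 - R) = -33 - R)
b = -527/24 (b = -7*(24/7 + 7/(-24)) = -7*(24*(1/7) + 7*(-1/24)) = -7*(24/7 - 7/24) = -7*527/168 = -527/24 ≈ -21.958)
b*O(w(-1), 27) = -527*(-33 - 1*(-5))/24 = -527*(-33 + 5)/24 = -527/24*(-28) = 3689/6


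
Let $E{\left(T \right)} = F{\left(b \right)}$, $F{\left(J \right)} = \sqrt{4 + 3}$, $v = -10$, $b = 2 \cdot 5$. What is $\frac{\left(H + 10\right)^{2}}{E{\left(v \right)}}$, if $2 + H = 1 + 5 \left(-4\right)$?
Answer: $\frac{121 \sqrt{7}}{7} \approx 45.734$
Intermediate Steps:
$b = 10$
$F{\left(J \right)} = \sqrt{7}$
$H = -21$ ($H = -2 + \left(1 + 5 \left(-4\right)\right) = -2 + \left(1 - 20\right) = -2 - 19 = -21$)
$E{\left(T \right)} = \sqrt{7}$
$\frac{\left(H + 10\right)^{2}}{E{\left(v \right)}} = \frac{\left(-21 + 10\right)^{2}}{\sqrt{7}} = \left(-11\right)^{2} \frac{\sqrt{7}}{7} = 121 \frac{\sqrt{7}}{7} = \frac{121 \sqrt{7}}{7}$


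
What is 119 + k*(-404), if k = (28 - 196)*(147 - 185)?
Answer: -2579017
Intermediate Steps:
k = 6384 (k = -168*(-38) = 6384)
119 + k*(-404) = 119 + 6384*(-404) = 119 - 2579136 = -2579017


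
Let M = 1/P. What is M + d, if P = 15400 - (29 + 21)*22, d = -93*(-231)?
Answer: 307206901/14300 ≈ 21483.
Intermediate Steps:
d = 21483
P = 14300 (P = 15400 - 50*22 = 15400 - 1*1100 = 15400 - 1100 = 14300)
M = 1/14300 ≈ 6.9930e-5
M + d = 1/14300 + 21483 = 307206901/14300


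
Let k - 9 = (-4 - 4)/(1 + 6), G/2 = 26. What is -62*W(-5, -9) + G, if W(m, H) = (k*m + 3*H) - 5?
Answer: 31302/7 ≈ 4471.7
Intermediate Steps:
G = 52 (G = 2*26 = 52)
k = 55/7 (k = 9 + (-4 - 4)/(1 + 6) = 9 - 8/7 = 55/7 ≈ 7.8571)
W(m, H) = -5 + 3*H + 55*m/7 (W(m, H) = (55*m/7 + 3*H) - 5 = (3*H + 55*m/7) - 5 = -5 + 3*H + 55*m/7)
-62*W(-5, -9) + G = -62*(-5 + 3*(-9) + (55/7)*(-5)) + 52 = -62*(-5 - 27 - 275/7) + 52 = -62*(-499/7) + 52 = 30938/7 + 52 = 31302/7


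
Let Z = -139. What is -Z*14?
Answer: 1946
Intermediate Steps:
-Z*14 = -(-139)*14 = -1*(-1946) = 1946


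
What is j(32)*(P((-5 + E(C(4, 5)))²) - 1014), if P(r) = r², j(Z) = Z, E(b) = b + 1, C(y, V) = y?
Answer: -32448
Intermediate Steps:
E(b) = 1 + b
j(32)*(P((-5 + E(C(4, 5)))²) - 1014) = 32*(((-5 + (1 + 4))²)² - 1014) = 32*(((-5 + 5)²)² - 1014) = 32*((0²)² - 1014) = 32*(0² - 1014) = 32*(0 - 1014) = 32*(-1014) = -32448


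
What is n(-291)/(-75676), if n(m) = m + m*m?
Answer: -42195/37838 ≈ -1.1151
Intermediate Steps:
n(m) = m + m**2
n(-291)/(-75676) = -291*(1 - 291)/(-75676) = -291*(-290)*(-1/75676) = 84390*(-1/75676) = -42195/37838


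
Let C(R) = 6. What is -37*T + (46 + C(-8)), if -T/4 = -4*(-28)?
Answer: 16628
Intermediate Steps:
T = -448 (T = -(-16)*(-28) = -4*112 = -448)
-37*T + (46 + C(-8)) = -37*(-448) + (46 + 6) = 16576 + 52 = 16628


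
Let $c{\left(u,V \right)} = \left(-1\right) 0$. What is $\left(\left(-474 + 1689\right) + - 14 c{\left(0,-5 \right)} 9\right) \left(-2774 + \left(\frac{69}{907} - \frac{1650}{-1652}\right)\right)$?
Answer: $- \frac{2524072102785}{749182} \approx -3.3691 \cdot 10^{6}$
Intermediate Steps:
$c{\left(u,V \right)} = 0$
$\left(\left(-474 + 1689\right) + - 14 c{\left(0,-5 \right)} 9\right) \left(-2774 + \left(\frac{69}{907} - \frac{1650}{-1652}\right)\right) = \left(\left(-474 + 1689\right) + \left(-14\right) 0 \cdot 9\right) \left(-2774 + \left(\frac{69}{907} - \frac{1650}{-1652}\right)\right) = \left(1215 + 0 \cdot 9\right) \left(-2774 + \left(69 \cdot \frac{1}{907} - - \frac{825}{826}\right)\right) = \left(1215 + 0\right) \left(-2774 + \left(\frac{69}{907} + \frac{825}{826}\right)\right) = 1215 \left(-2774 + \frac{805269}{749182}\right) = 1215 \left(- \frac{2077425599}{749182}\right) = - \frac{2524072102785}{749182}$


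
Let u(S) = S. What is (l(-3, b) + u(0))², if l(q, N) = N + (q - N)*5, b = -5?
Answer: 25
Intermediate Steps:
l(q, N) = -4*N + 5*q (l(q, N) = N + (-5*N + 5*q) = -4*N + 5*q)
(l(-3, b) + u(0))² = ((-4*(-5) + 5*(-3)) + 0)² = ((20 - 15) + 0)² = (5 + 0)² = 5² = 25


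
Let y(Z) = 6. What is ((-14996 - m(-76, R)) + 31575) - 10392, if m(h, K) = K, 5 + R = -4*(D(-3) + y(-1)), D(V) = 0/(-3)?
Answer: 6216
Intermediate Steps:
D(V) = 0 (D(V) = 0*(-⅓) = 0)
R = -29 (R = -5 - 4*(0 + 6) = -5 - 4*6 = -5 - 24 = -29)
((-14996 - m(-76, R)) + 31575) - 10392 = ((-14996 - 1*(-29)) + 31575) - 10392 = ((-14996 + 29) + 31575) - 10392 = (-14967 + 31575) - 10392 = 16608 - 10392 = 6216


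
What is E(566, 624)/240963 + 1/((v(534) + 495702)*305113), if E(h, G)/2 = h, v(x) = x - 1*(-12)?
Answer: 1842989922367/392307756218184 ≈ 0.0046978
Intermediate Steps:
v(x) = 12 + x (v(x) = x + 12 = 12 + x)
E(h, G) = 2*h
E(566, 624)/240963 + 1/((v(534) + 495702)*305113) = (2*566)/240963 + 1/(((12 + 534) + 495702)*305113) = 1132*(1/240963) + (1/305113)/(546 + 495702) = 1132/240963 + (1/305113)/496248 = 1132/240963 + (1/496248)*(1/305113) = 1132/240963 + 1/151411716024 = 1842989922367/392307756218184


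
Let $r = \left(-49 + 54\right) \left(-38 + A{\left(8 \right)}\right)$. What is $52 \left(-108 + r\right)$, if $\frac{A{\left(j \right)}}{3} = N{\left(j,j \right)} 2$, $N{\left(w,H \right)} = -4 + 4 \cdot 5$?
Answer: $9464$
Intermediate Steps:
$N{\left(w,H \right)} = 16$ ($N{\left(w,H \right)} = -4 + 20 = 16$)
$A{\left(j \right)} = 96$ ($A{\left(j \right)} = 3 \cdot 16 \cdot 2 = 3 \cdot 32 = 96$)
$r = 290$ ($r = \left(-49 + 54\right) \left(-38 + 96\right) = 5 \cdot 58 = 290$)
$52 \left(-108 + r\right) = 52 \left(-108 + 290\right) = 52 \cdot 182 = 9464$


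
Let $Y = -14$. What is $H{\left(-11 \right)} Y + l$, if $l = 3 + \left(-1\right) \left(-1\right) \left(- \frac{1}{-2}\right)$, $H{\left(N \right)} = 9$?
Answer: $- \frac{245}{2} \approx -122.5$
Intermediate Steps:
$l = \frac{7}{2}$ ($l = 3 + 1 \left(\left(-1\right) \left(- \frac{1}{2}\right)\right) = 3 + 1 \cdot \frac{1}{2} = 3 + \frac{1}{2} = \frac{7}{2} \approx 3.5$)
$H{\left(-11 \right)} Y + l = 9 \left(-14\right) + \frac{7}{2} = -126 + \frac{7}{2} = - \frac{245}{2}$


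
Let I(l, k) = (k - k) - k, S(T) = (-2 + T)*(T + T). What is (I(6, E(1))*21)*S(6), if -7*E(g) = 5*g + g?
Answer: 864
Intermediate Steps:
S(T) = 2*T*(-2 + T) (S(T) = (-2 + T)*(2*T) = 2*T*(-2 + T))
E(g) = -6*g/7 (E(g) = -(5*g + g)/7 = -6*g/7)
I(l, k) = -k (I(l, k) = 0 - k = -k)
(I(6, E(1))*21)*S(6) = (-(-6)/7*21)*(2*6*(-2 + 6)) = (-1*(-6/7)*21)*(2*6*4) = ((6/7)*21)*48 = 18*48 = 864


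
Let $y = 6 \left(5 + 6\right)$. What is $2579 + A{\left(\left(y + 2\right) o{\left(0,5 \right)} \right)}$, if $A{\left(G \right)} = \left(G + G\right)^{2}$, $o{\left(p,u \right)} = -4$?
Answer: $298515$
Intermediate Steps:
$y = 66$ ($y = 6 \cdot 11 = 66$)
$A{\left(G \right)} = 4 G^{2}$ ($A{\left(G \right)} = \left(2 G\right)^{2} = 4 G^{2}$)
$2579 + A{\left(\left(y + 2\right) o{\left(0,5 \right)} \right)} = 2579 + 4 \left(\left(66 + 2\right) \left(-4\right)\right)^{2} = 2579 + 4 \left(68 \left(-4\right)\right)^{2} = 2579 + 4 \left(-272\right)^{2} = 2579 + 4 \cdot 73984 = 2579 + 295936 = 298515$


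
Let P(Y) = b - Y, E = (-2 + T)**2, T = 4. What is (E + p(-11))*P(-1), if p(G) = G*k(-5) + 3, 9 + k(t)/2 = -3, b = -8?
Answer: -1897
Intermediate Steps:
E = 4 (E = (-2 + 4)**2 = 2**2 = 4)
k(t) = -24 (k(t) = -18 + 2*(-3) = -18 - 6 = -24)
P(Y) = -8 - Y
p(G) = 3 - 24*G (p(G) = G*(-24) + 3 = -24*G + 3 = 3 - 24*G)
(E + p(-11))*P(-1) = (4 + (3 - 24*(-11)))*(-8 - 1*(-1)) = (4 + (3 + 264))*(-8 + 1) = (4 + 267)*(-7) = 271*(-7) = -1897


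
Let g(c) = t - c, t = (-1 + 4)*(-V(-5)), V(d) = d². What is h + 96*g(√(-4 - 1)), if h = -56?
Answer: -7256 - 96*I*√5 ≈ -7256.0 - 214.66*I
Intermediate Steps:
t = -75 (t = (-1 + 4)*(-1*(-5)²) = 3*(-1*25) = 3*(-25) = -75)
g(c) = -75 - c
h + 96*g(√(-4 - 1)) = -56 + 96*(-75 - √(-4 - 1)) = -56 + 96*(-75 - √(-5)) = -56 + 96*(-75 - I*√5) = -56 + (-7200 - 96*I*√5) = -7256 - 96*I*√5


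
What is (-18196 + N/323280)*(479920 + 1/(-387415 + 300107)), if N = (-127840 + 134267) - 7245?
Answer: -123238873256572358791/14112465120 ≈ -8.7326e+9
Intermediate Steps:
N = -818 (N = 6427 - 7245 = -818)
(-18196 + N/323280)*(479920 + 1/(-387415 + 300107)) = (-18196 - 818/323280)*(479920 + 1/(-387415 + 300107)) = (-18196 - 818*1/323280)*(479920 + 1/(-87308)) = (-18196 - 409/161640)*(479920 - 1/87308) = -2941201849/161640*41900855359/87308 = -123238873256572358791/14112465120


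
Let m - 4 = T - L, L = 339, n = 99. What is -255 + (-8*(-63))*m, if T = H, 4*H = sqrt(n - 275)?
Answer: -169095 + 504*I*sqrt(11) ≈ -1.691e+5 + 1671.6*I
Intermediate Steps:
H = I*sqrt(11) (H = sqrt(99 - 275)/4 = sqrt(-176)/4 = (4*I*sqrt(11))/4 = I*sqrt(11) ≈ 3.3166*I)
T = I*sqrt(11) ≈ 3.3166*I
m = -335 + I*sqrt(11) (m = 4 + (I*sqrt(11) - 1*339) = 4 + (I*sqrt(11) - 339) = 4 + (-339 + I*sqrt(11)) = -335 + I*sqrt(11) ≈ -335.0 + 3.3166*I)
-255 + (-8*(-63))*m = -255 + (-8*(-63))*(-335 + I*sqrt(11)) = -255 + 504*(-335 + I*sqrt(11)) = -255 + (-168840 + 504*I*sqrt(11)) = -169095 + 504*I*sqrt(11)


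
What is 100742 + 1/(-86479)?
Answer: 8712067417/86479 ≈ 1.0074e+5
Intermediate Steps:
100742 + 1/(-86479) = 100742 - 1/86479 = 8712067417/86479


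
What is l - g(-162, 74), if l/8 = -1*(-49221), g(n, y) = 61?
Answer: 393707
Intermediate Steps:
l = 393768 (l = 8*(-1*(-49221)) = 8*49221 = 393768)
l - g(-162, 74) = 393768 - 1*61 = 393768 - 61 = 393707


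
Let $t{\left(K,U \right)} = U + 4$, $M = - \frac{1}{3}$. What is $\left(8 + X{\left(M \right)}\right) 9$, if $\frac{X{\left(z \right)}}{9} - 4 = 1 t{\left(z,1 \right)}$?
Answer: $801$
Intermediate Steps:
$M = - \frac{1}{3}$ ($M = \left(-1\right) \frac{1}{3} = - \frac{1}{3} \approx -0.33333$)
$t{\left(K,U \right)} = 4 + U$
$X{\left(z \right)} = 81$ ($X{\left(z \right)} = 36 + 9 \cdot 1 \left(4 + 1\right) = 36 + 9 \cdot 1 \cdot 5 = 36 + 9 \cdot 5 = 36 + 45 = 81$)
$\left(8 + X{\left(M \right)}\right) 9 = \left(8 + 81\right) 9 = 89 \cdot 9 = 801$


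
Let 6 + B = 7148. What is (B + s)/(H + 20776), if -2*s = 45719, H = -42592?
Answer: 31435/43632 ≈ 0.72046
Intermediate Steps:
B = 7142 (B = -6 + 7148 = 7142)
s = -45719/2 (s = -½*45719 = -45719/2 ≈ -22860.)
(B + s)/(H + 20776) = (7142 - 45719/2)/(-42592 + 20776) = -31435/2/(-21816) = -31435/2*(-1/21816) = 31435/43632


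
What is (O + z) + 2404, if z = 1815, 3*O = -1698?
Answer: 3653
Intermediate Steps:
O = -566 (O = (1/3)*(-1698) = -566)
(O + z) + 2404 = (-566 + 1815) + 2404 = 1249 + 2404 = 3653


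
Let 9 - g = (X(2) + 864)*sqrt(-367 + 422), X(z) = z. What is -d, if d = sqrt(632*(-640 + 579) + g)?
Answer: -I*sqrt(38543 + 866*sqrt(55)) ≈ -212.05*I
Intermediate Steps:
g = 9 - 866*sqrt(55) (g = 9 - (2 + 864)*sqrt(-367 + 422) = 9 - 866*sqrt(55) ≈ -6413.4)
d = sqrt(-38543 - 866*sqrt(55)) (d = sqrt(632*(-640 + 579) + (9 - 866*sqrt(55))) = sqrt(632*(-61) + (9 - 866*sqrt(55))) = sqrt(-38552 + (9 - 866*sqrt(55))) = sqrt(-38543 - 866*sqrt(55)) ≈ 212.05*I)
-d = -sqrt(-38543 - 866*sqrt(55))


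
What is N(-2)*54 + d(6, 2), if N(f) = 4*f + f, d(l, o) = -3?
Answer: -543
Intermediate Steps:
N(f) = 5*f
N(-2)*54 + d(6, 2) = (5*(-2))*54 - 3 = -10*54 - 3 = -540 - 3 = -543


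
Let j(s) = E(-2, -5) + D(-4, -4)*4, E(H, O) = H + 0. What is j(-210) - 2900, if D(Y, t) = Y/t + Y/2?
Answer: -2906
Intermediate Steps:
E(H, O) = H
D(Y, t) = Y/2 + Y/t (D(Y, t) = Y/t + Y*(½) = Y/t + Y/2 = Y/2 + Y/t)
j(s) = -6 (j(s) = -2 + ((½)*(-4) - 4/(-4))*4 = -2 + (-2 - 4*(-¼))*4 = -2 + (-2 + 1)*4 = -2 - 1*4 = -2 - 4 = -6)
j(-210) - 2900 = -6 - 2900 = -2906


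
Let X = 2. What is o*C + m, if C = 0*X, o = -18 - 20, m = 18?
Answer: 18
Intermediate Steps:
o = -38
C = 0 (C = 0*2 = 0)
o*C + m = -38*0 + 18 = 0 + 18 = 18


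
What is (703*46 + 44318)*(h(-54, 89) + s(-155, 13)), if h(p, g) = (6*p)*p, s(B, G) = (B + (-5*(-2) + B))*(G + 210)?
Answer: -3787113024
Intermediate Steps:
s(B, G) = (10 + 2*B)*(210 + G) (s(B, G) = (B + (10 + B))*(210 + G) = (10 + 2*B)*(210 + G))
h(p, g) = 6*p²
(703*46 + 44318)*(h(-54, 89) + s(-155, 13)) = (703*46 + 44318)*(6*(-54)² + (2100 + 10*13 + 420*(-155) + 2*(-155)*13)) = (32338 + 44318)*(6*2916 + (2100 + 130 - 65100 - 4030)) = 76656*(17496 - 66900) = 76656*(-49404) = -3787113024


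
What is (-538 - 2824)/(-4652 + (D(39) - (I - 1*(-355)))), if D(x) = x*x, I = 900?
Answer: 1681/2193 ≈ 0.76653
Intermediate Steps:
D(x) = x²
(-538 - 2824)/(-4652 + (D(39) - (I - 1*(-355)))) = (-538 - 2824)/(-4652 + (39² - (900 - 1*(-355)))) = -3362/(-4652 + (1521 - (900 + 355))) = -3362/(-4652 + (1521 - 1*1255)) = -3362/(-4652 + (1521 - 1255)) = -3362/(-4652 + 266) = -3362/(-4386) = -3362*(-1/4386) = 1681/2193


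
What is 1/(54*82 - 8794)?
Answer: -1/4366 ≈ -0.00022904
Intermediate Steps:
1/(54*82 - 8794) = 1/(4428 - 8794) = 1/(-4366) = -1/4366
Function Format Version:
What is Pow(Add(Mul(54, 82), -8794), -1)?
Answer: Rational(-1, 4366) ≈ -0.00022904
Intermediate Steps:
Pow(Add(Mul(54, 82), -8794), -1) = Pow(Add(4428, -8794), -1) = Pow(-4366, -1) = Rational(-1, 4366)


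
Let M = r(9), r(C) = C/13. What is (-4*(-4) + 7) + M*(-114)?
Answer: -727/13 ≈ -55.923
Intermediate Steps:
r(C) = C/13 (r(C) = C*(1/13) = C/13)
M = 9/13 (M = (1/13)*9 = 9/13 ≈ 0.69231)
(-4*(-4) + 7) + M*(-114) = (-4*(-4) + 7) + (9/13)*(-114) = (16 + 7) - 1026/13 = 23 - 1026/13 = -727/13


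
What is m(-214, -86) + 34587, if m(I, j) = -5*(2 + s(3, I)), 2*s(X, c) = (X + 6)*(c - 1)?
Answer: 78829/2 ≈ 39415.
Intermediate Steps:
s(X, c) = (-1 + c)*(6 + X)/2 (s(X, c) = ((X + 6)*(c - 1))/2 = ((6 + X)*(-1 + c))/2 = ((-1 + c)*(6 + X))/2 = (-1 + c)*(6 + X)/2)
m(I, j) = 25/2 - 45*I/2 (m(I, j) = -5*(2 + (-3 + 3*I - ½*3 + (½)*3*I)) = -5*(2 + (-3 + 3*I - 3/2 + 3*I/2)) = -5*(2 + (-9/2 + 9*I/2)) = -5*(-5/2 + 9*I/2) = 25/2 - 45*I/2)
m(-214, -86) + 34587 = (25/2 - 45/2*(-214)) + 34587 = (25/2 + 4815) + 34587 = 9655/2 + 34587 = 78829/2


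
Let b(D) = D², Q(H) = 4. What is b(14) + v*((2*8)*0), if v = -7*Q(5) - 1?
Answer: 196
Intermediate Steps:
v = -29 (v = -7*4 - 1 = -28 - 1 = -29)
b(14) + v*((2*8)*0) = 14² - 29*2*8*0 = 196 - 464*0 = 196 - 29*0 = 196 + 0 = 196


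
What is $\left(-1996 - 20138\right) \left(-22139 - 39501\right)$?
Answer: $1364339760$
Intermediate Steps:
$\left(-1996 - 20138\right) \left(-22139 - 39501\right) = \left(-22134\right) \left(-61640\right) = 1364339760$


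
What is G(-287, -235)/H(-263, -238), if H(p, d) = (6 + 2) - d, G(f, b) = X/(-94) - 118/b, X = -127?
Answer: 871/115620 ≈ 0.0075333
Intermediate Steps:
G(f, b) = 127/94 - 118/b (G(f, b) = -127/(-94) - 118/b = -127*(-1/94) - 118/b = 127/94 - 118/b)
H(p, d) = 8 - d
G(-287, -235)/H(-263, -238) = (127/94 - 118/(-235))/(8 - 1*(-238)) = (127/94 - 118*(-1/235))/(8 + 238) = (127/94 + 118/235)/246 = (871/470)*(1/246) = 871/115620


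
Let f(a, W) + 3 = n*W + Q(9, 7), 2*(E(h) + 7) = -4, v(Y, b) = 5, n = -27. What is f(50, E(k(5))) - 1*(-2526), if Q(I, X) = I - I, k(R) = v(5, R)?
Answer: 2766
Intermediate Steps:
k(R) = 5
E(h) = -9 (E(h) = -7 + (1/2)*(-4) = -7 - 2 = -9)
Q(I, X) = 0
f(a, W) = -3 - 27*W (f(a, W) = -3 + (-27*W + 0) = -3 - 27*W)
f(50, E(k(5))) - 1*(-2526) = (-3 - 27*(-9)) - 1*(-2526) = (-3 + 243) + 2526 = 240 + 2526 = 2766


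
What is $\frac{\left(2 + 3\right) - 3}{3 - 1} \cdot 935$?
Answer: $935$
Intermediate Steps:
$\frac{\left(2 + 3\right) - 3}{3 - 1} \cdot 935 = \frac{5 - 3}{2} \cdot 935 = 2 \cdot \frac{1}{2} \cdot 935 = 1 \cdot 935 = 935$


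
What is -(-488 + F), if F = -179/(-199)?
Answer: 96933/199 ≈ 487.10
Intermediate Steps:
F = 179/199 (F = -179*(-1/199) = 179/199 ≈ 0.89950)
-(-488 + F) = -(-488 + 179/199) = -1*(-96933/199) = 96933/199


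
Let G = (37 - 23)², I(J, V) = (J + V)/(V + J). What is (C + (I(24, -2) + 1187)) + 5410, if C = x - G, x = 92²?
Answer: 14866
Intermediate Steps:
I(J, V) = 1 (I(J, V) = (J + V)/(J + V) = 1)
x = 8464
G = 196 (G = 14² = 196)
C = 8268 (C = 8464 - 1*196 = 8464 - 196 = 8268)
(C + (I(24, -2) + 1187)) + 5410 = (8268 + (1 + 1187)) + 5410 = (8268 + 1188) + 5410 = 9456 + 5410 = 14866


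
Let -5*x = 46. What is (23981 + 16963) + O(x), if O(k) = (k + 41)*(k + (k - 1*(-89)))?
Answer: 1079727/25 ≈ 43189.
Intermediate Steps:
x = -46/5 (x = -⅕*46 = -46/5 ≈ -9.2000)
O(k) = (41 + k)*(89 + 2*k) (O(k) = (41 + k)*(k + (k + 89)) = (41 + k)*(k + (89 + k)) = (41 + k)*(89 + 2*k))
(23981 + 16963) + O(x) = (23981 + 16963) + (3649 + 2*(-46/5)² + 171*(-46/5)) = 40944 + (3649 + 2*(2116/25) - 7866/5) = 40944 + (3649 + 4232/25 - 7866/5) = 40944 + 56127/25 = 1079727/25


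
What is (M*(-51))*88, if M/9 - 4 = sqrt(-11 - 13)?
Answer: -161568 - 80784*I*sqrt(6) ≈ -1.6157e+5 - 1.9788e+5*I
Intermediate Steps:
M = 36 + 18*I*sqrt(6) (M = 36 + 9*sqrt(-11 - 13) = 36 + 9*sqrt(-24) = 36 + 9*(2*I*sqrt(6)) = 36 + 18*I*sqrt(6) ≈ 36.0 + 44.091*I)
(M*(-51))*88 = ((36 + 18*I*sqrt(6))*(-51))*88 = (-1836 - 918*I*sqrt(6))*88 = -161568 - 80784*I*sqrt(6)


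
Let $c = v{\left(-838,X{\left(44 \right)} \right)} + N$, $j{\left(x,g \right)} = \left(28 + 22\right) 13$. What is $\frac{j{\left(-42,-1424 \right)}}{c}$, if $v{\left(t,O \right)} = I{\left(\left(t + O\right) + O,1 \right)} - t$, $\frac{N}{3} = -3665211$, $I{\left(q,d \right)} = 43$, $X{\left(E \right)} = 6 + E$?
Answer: $- \frac{325}{5497376} \approx -5.9119 \cdot 10^{-5}$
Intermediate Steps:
$N = -10995633$ ($N = 3 \left(-3665211\right) = -10995633$)
$v{\left(t,O \right)} = 43 - t$
$j{\left(x,g \right)} = 650$ ($j{\left(x,g \right)} = 50 \cdot 13 = 650$)
$c = -10994752$ ($c = \left(43 - -838\right) - 10995633 = \left(43 + 838\right) - 10995633 = 881 - 10995633 = -10994752$)
$\frac{j{\left(-42,-1424 \right)}}{c} = \frac{650}{-10994752} = 650 \left(- \frac{1}{10994752}\right) = - \frac{325}{5497376}$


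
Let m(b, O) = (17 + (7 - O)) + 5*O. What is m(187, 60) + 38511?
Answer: 38775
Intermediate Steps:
m(b, O) = 24 + 4*O (m(b, O) = (24 - O) + 5*O = 24 + 4*O)
m(187, 60) + 38511 = (24 + 4*60) + 38511 = (24 + 240) + 38511 = 264 + 38511 = 38775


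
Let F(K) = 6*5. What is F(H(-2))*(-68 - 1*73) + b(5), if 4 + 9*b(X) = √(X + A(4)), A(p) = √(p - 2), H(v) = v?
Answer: -38074/9 + √(5 + √2)/9 ≈ -4230.2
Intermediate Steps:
F(K) = 30
A(p) = √(-2 + p)
b(X) = -4/9 + √(X + √2)/9 (b(X) = -4/9 + √(X + √(-2 + 4))/9 = -4/9 + √(X + √2)/9)
F(H(-2))*(-68 - 1*73) + b(5) = 30*(-68 - 1*73) + (-4/9 + √(5 + √2)/9) = 30*(-68 - 73) + (-4/9 + √(5 + √2)/9) = 30*(-141) + (-4/9 + √(5 + √2)/9) = -4230 + (-4/9 + √(5 + √2)/9) = -38074/9 + √(5 + √2)/9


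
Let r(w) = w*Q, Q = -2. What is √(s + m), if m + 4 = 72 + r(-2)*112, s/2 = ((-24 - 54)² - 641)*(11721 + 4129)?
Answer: 8*√2695994 ≈ 13136.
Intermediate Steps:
s = 172543100 (s = 2*(((-24 - 54)² - 641)*(11721 + 4129)) = 2*(((-78)² - 641)*15850) = 2*((6084 - 641)*15850) = 2*(5443*15850) = 2*86271550 = 172543100)
r(w) = -2*w (r(w) = w*(-2) = -2*w)
m = 516 (m = -4 + (72 - 2*(-2)*112) = -4 + (72 + 4*112) = -4 + (72 + 448) = -4 + 520 = 516)
√(s + m) = √(172543100 + 516) = √172543616 = 8*√2695994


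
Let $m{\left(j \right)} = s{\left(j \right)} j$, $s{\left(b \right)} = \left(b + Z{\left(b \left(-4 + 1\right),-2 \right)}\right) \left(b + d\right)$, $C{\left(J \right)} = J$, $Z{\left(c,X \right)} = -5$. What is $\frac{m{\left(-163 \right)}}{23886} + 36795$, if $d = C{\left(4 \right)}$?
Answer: $\frac{48585073}{1327} \approx 36613.0$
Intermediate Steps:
$d = 4$
$s{\left(b \right)} = \left(-5 + b\right) \left(4 + b\right)$ ($s{\left(b \right)} = \left(b - 5\right) \left(b + 4\right) = \left(-5 + b\right) \left(4 + b\right)$)
$m{\left(j \right)} = j \left(-20 + j^{2} - j\right)$ ($m{\left(j \right)} = \left(-20 + j^{2} - j\right) j = j \left(-20 + j^{2} - j\right)$)
$\frac{m{\left(-163 \right)}}{23886} + 36795 = \frac{\left(-163\right) \left(-20 + \left(-163\right)^{2} - -163\right)}{23886} + 36795 = - 163 \left(-20 + 26569 + 163\right) \frac{1}{23886} + 36795 = \left(-163\right) 26712 \cdot \frac{1}{23886} + 36795 = \left(-4354056\right) \frac{1}{23886} + 36795 = - \frac{241892}{1327} + 36795 = \frac{48585073}{1327}$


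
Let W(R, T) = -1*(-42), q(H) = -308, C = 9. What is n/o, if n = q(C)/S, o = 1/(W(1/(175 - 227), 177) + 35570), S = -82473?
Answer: 10968496/82473 ≈ 132.99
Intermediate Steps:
W(R, T) = 42
o = 1/35612 (o = 1/(42 + 35570) = 1/35612 ≈ 2.8080e-5)
n = 308/82473 (n = -308/(-82473) = -308*(-1/82473) = 308/82473 ≈ 0.0037346)
n/o = 308/(82473*(1/35612)) = (308/82473)*35612 = 10968496/82473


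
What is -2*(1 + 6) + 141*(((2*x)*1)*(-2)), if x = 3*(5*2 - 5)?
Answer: -8474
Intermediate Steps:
x = 15 (x = 3*(10 - 5) = 3*5 = 15)
-2*(1 + 6) + 141*(((2*x)*1)*(-2)) = -2*(1 + 6) + 141*(((2*15)*1)*(-2)) = -2*7 + 141*((30*1)*(-2)) = -14 + 141*(30*(-2)) = -14 + 141*(-60) = -14 - 8460 = -8474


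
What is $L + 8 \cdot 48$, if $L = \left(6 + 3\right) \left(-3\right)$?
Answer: $357$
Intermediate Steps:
$L = -27$ ($L = 9 \left(-3\right) = -27$)
$L + 8 \cdot 48 = -27 + 8 \cdot 48 = -27 + 384 = 357$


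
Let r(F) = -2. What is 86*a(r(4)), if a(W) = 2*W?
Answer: -344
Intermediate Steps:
86*a(r(4)) = 86*(2*(-2)) = 86*(-4) = -344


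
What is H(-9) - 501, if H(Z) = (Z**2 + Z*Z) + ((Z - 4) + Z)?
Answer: -361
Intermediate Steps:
H(Z) = -4 + 2*Z + 2*Z**2 (H(Z) = (Z**2 + Z**2) + ((-4 + Z) + Z) = 2*Z**2 + (-4 + 2*Z) = -4 + 2*Z + 2*Z**2)
H(-9) - 501 = (-4 + 2*(-9) + 2*(-9)**2) - 501 = (-4 - 18 + 2*81) - 501 = (-4 - 18 + 162) - 501 = 140 - 501 = -361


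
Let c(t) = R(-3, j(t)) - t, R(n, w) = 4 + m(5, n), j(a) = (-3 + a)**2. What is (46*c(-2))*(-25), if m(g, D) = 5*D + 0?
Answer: 10350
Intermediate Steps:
m(g, D) = 5*D
R(n, w) = 4 + 5*n
c(t) = -11 - t (c(t) = (4 + 5*(-3)) - t = (4 - 15) - t = -11 - t)
(46*c(-2))*(-25) = (46*(-11 - 1*(-2)))*(-25) = (46*(-11 + 2))*(-25) = (46*(-9))*(-25) = -414*(-25) = 10350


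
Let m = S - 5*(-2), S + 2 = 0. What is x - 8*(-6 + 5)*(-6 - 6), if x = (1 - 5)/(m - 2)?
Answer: -290/3 ≈ -96.667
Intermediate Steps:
S = -2 (S = -2 + 0 = -2)
m = 8 (m = -2 - 5*(-2) = -2 + 10 = 8)
x = -⅔ (x = (1 - 5)/(8 - 2) = -4/6 = -4*⅙ = -⅔ ≈ -0.66667)
x - 8*(-6 + 5)*(-6 - 6) = -⅔ - 8*(-6 + 5)*(-6 - 6) = -⅔ - (-8)*(-12) = -⅔ - 8*12 = -⅔ - 96 = -290/3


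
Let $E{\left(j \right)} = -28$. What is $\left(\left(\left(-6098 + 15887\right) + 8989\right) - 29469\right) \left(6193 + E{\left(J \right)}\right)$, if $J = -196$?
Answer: $-65910015$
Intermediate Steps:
$\left(\left(\left(-6098 + 15887\right) + 8989\right) - 29469\right) \left(6193 + E{\left(J \right)}\right) = \left(\left(\left(-6098 + 15887\right) + 8989\right) - 29469\right) \left(6193 - 28\right) = \left(\left(9789 + 8989\right) - 29469\right) 6165 = \left(18778 - 29469\right) 6165 = \left(-10691\right) 6165 = -65910015$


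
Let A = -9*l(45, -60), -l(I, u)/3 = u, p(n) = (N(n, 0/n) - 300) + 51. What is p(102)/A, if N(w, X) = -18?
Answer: 89/540 ≈ 0.16481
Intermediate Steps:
p(n) = -267 (p(n) = (-18 - 300) + 51 = -318 + 51 = -267)
l(I, u) = -3*u
A = -1620 (A = -(-27)*(-60) = -9*180 = -1620)
p(102)/A = -267/(-1620) = -267*(-1/1620) = 89/540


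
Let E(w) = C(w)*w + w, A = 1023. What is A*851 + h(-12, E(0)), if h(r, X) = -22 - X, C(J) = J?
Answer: 870551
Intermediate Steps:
E(w) = w + w² (E(w) = w*w + w = w² + w = w + w²)
A*851 + h(-12, E(0)) = 1023*851 + (-22 - 0*(1 + 0)) = 870573 + (-22 - 0) = 870573 + (-22 - 1*0) = 870573 + (-22 + 0) = 870573 - 22 = 870551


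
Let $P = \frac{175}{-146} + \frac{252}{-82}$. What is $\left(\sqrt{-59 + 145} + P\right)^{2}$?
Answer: $\frac{3735444897}{35832196} - \frac{25571 \sqrt{86}}{2993} \approx 25.018$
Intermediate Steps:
$P = - \frac{25571}{5986}$ ($P = 175 \left(- \frac{1}{146}\right) + 252 \left(- \frac{1}{82}\right) = - \frac{175}{146} - \frac{126}{41} = - \frac{25571}{5986} \approx -4.2718$)
$\left(\sqrt{-59 + 145} + P\right)^{2} = \left(\sqrt{-59 + 145} - \frac{25571}{5986}\right)^{2} = \left(\sqrt{86} - \frac{25571}{5986}\right)^{2} = \left(- \frac{25571}{5986} + \sqrt{86}\right)^{2}$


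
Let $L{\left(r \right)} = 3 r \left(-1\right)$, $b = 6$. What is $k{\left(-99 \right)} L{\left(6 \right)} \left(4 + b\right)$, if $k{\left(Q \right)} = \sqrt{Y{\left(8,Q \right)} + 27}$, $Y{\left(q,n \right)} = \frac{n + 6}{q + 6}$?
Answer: $- \frac{90 \sqrt{3990}}{7} \approx -812.14$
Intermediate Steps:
$Y{\left(q,n \right)} = \frac{6 + n}{6 + q}$
$L{\left(r \right)} = - 3 r$
$k{\left(Q \right)} = \sqrt{\frac{192}{7} + \frac{Q}{14}}$ ($k{\left(Q \right)} = \sqrt{\frac{6 + Q}{6 + 8} + 27} = \sqrt{\frac{6 + Q}{14} + 27} = \sqrt{\left(\frac{3}{7} + \frac{Q}{14}\right) + 27} = \sqrt{\frac{192}{7} + \frac{Q}{14}}$)
$k{\left(-99 \right)} L{\left(6 \right)} \left(4 + b\right) = \frac{\sqrt{5376 + 14 \left(-99\right)}}{14} \left(-3\right) 6 \left(4 + 6\right) = \frac{\sqrt{5376 - 1386}}{14} \left(\left(-18\right) 10\right) = \frac{\sqrt{3990}}{14} \left(-180\right) = - \frac{90 \sqrt{3990}}{7}$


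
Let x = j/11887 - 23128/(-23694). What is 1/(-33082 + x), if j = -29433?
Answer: -140825289/4658993442181 ≈ -3.0227e-5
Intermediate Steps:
x = -211231483/140825289 (x = -29433/11887 - 23128/(-23694) = -29433*1/11887 - 23128*(-1/23694) = -29433/11887 + 11564/11847 = -211231483/140825289 ≈ -1.5000)
1/(-33082 + x) = 1/(-33082 - 211231483/140825289) = 1/(-4658993442181/140825289) = -140825289/4658993442181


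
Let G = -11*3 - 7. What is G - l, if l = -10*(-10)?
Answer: -140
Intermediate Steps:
G = -40 (G = -33 - 7 = -40)
l = 100
G - l = -40 - 1*100 = -40 - 100 = -140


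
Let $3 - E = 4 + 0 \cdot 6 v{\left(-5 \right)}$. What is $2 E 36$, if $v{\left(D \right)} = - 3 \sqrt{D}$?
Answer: $-72$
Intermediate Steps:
$E = -1$ ($E = 3 - \left(4 + 0 \cdot 6 \left(- 3 \sqrt{-5}\right)\right) = 3 - \left(4 + 0 \left(- 3 i \sqrt{5}\right)\right) = 3 - \left(4 + 0\right) = 3 - 4 = -1$)
$2 E 36 = 2 \left(-1\right) 36 = \left(-2\right) 36 = -72$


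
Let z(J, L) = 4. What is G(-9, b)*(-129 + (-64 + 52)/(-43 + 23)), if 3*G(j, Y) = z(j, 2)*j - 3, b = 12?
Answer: 8346/5 ≈ 1669.2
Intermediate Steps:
G(j, Y) = -1 + 4*j/3 (G(j, Y) = (4*j - 3)/3 = (-3 + 4*j)/3 = -1 + 4*j/3)
G(-9, b)*(-129 + (-64 + 52)/(-43 + 23)) = (-1 + (4/3)*(-9))*(-129 + (-64 + 52)/(-43 + 23)) = (-1 - 12)*(-129 - 12/(-20)) = -13*(-129 - 12*(-1/20)) = -13*(-129 + ⅗) = -13*(-642/5) = 8346/5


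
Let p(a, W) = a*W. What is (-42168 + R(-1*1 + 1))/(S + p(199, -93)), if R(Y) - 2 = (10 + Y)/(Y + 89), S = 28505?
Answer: -1876382/444911 ≈ -4.2174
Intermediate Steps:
p(a, W) = W*a
R(Y) = 2 + (10 + Y)/(89 + Y) (R(Y) = 2 + (10 + Y)/(Y + 89) = 2 + (10 + Y)/(89 + Y))
(-42168 + R(-1*1 + 1))/(S + p(199, -93)) = (-42168 + (188 + 3*(-1*1 + 1))/(89 + (-1*1 + 1)))/(28505 - 93*199) = (-42168 + (188 + 3*(-1 + 1))/(89 + (-1 + 1)))/(28505 - 18507) = (-42168 + (188 + 3*0)/(89 + 0))/9998 = (-42168 + (188 + 0)/89)*(1/9998) = (-42168 + (1/89)*188)*(1/9998) = (-42168 + 188/89)*(1/9998) = -3752764/89*1/9998 = -1876382/444911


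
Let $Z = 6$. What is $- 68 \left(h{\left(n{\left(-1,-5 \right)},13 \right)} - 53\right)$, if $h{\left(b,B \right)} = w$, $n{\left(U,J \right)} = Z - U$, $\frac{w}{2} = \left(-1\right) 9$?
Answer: $4828$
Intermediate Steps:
$w = -18$ ($w = 2 \left(\left(-1\right) 9\right) = 2 \left(-9\right) = -18$)
$n{\left(U,J \right)} = 6 - U$
$h{\left(b,B \right)} = -18$
$- 68 \left(h{\left(n{\left(-1,-5 \right)},13 \right)} - 53\right) = - 68 \left(-18 - 53\right) = \left(-68\right) \left(-71\right) = 4828$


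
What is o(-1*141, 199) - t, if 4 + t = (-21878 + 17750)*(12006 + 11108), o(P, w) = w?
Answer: 95414795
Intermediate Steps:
t = -95414596 (t = -4 + (-21878 + 17750)*(12006 + 11108) = -4 - 4128*23114 = -4 - 95414592 = -95414596)
o(-1*141, 199) - t = 199 - 1*(-95414596) = 199 + 95414596 = 95414795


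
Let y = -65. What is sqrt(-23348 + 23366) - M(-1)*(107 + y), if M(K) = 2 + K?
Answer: -42 + 3*sqrt(2) ≈ -37.757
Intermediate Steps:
sqrt(-23348 + 23366) - M(-1)*(107 + y) = sqrt(-23348 + 23366) - (2 - 1)*(107 - 65) = sqrt(18) - 42 = 3*sqrt(2) - 1*42 = 3*sqrt(2) - 42 = -42 + 3*sqrt(2)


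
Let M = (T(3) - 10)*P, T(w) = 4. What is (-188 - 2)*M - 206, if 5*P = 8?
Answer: 1618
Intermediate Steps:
P = 8/5 (P = (⅕)*8 = 8/5 ≈ 1.6000)
M = -48/5 (M = (4 - 10)*(8/5) = -6*8/5 = -48/5 ≈ -9.6000)
(-188 - 2)*M - 206 = (-188 - 2)*(-48/5) - 206 = -190*(-48/5) - 206 = 1824 - 206 = 1618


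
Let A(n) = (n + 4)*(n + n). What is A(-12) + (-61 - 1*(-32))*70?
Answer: -1838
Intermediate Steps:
A(n) = 2*n*(4 + n) (A(n) = (4 + n)*(2*n) = 2*n*(4 + n))
A(-12) + (-61 - 1*(-32))*70 = 2*(-12)*(4 - 12) + (-61 - 1*(-32))*70 = 2*(-12)*(-8) + (-61 + 32)*70 = 192 - 29*70 = 192 - 2030 = -1838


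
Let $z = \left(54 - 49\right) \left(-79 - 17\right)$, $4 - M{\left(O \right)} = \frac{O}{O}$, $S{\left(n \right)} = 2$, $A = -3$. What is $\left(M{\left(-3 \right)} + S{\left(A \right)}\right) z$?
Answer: $-2400$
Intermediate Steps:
$M{\left(O \right)} = 3$ ($M{\left(O \right)} = 4 - \frac{O}{O} = 4 - 1 = 3$)
$z = -480$ ($z = 5 \left(-96\right) = -480$)
$\left(M{\left(-3 \right)} + S{\left(A \right)}\right) z = \left(3 + 2\right) \left(-480\right) = 5 \left(-480\right) = -2400$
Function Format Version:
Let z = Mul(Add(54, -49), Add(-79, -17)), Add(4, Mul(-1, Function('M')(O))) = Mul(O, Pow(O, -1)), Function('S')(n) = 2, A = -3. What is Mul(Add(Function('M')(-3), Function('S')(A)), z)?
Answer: -2400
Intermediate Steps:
Function('M')(O) = 3 (Function('M')(O) = Add(4, Mul(-1, Mul(O, Pow(O, -1)))) = Add(4, Mul(-1, 1)) = Add(4, -1) = 3)
z = -480 (z = Mul(5, -96) = -480)
Mul(Add(Function('M')(-3), Function('S')(A)), z) = Mul(Add(3, 2), -480) = Mul(5, -480) = -2400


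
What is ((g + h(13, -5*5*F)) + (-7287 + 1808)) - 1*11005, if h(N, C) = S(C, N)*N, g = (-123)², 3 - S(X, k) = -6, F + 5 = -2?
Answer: -1238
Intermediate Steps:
F = -7 (F = -5 - 2 = -7)
S(X, k) = 9 (S(X, k) = 3 - 1*(-6) = 3 + 6 = 9)
g = 15129
h(N, C) = 9*N
((g + h(13, -5*5*F)) + (-7287 + 1808)) - 1*11005 = ((15129 + 9*13) + (-7287 + 1808)) - 1*11005 = ((15129 + 117) - 5479) - 11005 = (15246 - 5479) - 11005 = 9767 - 11005 = -1238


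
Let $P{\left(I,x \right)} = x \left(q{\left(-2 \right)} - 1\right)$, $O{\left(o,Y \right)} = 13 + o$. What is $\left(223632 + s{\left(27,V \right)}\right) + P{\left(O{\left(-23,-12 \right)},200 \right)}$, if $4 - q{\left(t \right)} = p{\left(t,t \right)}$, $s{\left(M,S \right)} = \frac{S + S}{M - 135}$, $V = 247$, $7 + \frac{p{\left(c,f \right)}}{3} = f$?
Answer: $\frac{12399881}{54} \approx 2.2963 \cdot 10^{5}$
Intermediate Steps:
$p{\left(c,f \right)} = -21 + 3 f$
$s{\left(M,S \right)} = \frac{2 S}{-135 + M}$
$q{\left(t \right)} = 25 - 3 t$ ($q{\left(t \right)} = 4 - \left(-21 + 3 t\right) = 25 - 3 t$)
$P{\left(I,x \right)} = 30 x$ ($P{\left(I,x \right)} = x \left(\left(25 - -6\right) - 1\right) = x \left(\left(25 + 6\right) - 1\right) = x \left(31 - 1\right) = x 30 = 30 x$)
$\left(223632 + s{\left(27,V \right)}\right) + P{\left(O{\left(-23,-12 \right)},200 \right)} = \left(223632 + 2 \cdot 247 \frac{1}{-135 + 27}\right) + 30 \cdot 200 = \left(223632 + 2 \cdot 247 \frac{1}{-108}\right) + 6000 = \left(223632 + 2 \cdot 247 \left(- \frac{1}{108}\right)\right) + 6000 = \left(223632 - \frac{247}{54}\right) + 6000 = \frac{12075881}{54} + 6000 = \frac{12399881}{54}$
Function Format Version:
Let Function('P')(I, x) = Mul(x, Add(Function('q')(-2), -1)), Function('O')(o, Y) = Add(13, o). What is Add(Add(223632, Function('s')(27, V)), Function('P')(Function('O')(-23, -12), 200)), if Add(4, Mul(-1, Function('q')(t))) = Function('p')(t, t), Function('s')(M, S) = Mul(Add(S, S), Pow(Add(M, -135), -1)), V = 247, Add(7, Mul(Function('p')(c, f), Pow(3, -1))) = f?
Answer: Rational(12399881, 54) ≈ 2.2963e+5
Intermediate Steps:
Function('p')(c, f) = Add(-21, Mul(3, f))
Function('s')(M, S) = Mul(2, S, Pow(Add(-135, M), -1)) (Function('s')(M, S) = Mul(Mul(2, S), Pow(Add(-135, M), -1)) = Mul(2, S, Pow(Add(-135, M), -1)))
Function('q')(t) = Add(25, Mul(-3, t)) (Function('q')(t) = Add(4, Mul(-1, Add(-21, Mul(3, t)))) = Add(4, Add(21, Mul(-3, t))) = Add(25, Mul(-3, t)))
Function('P')(I, x) = Mul(30, x) (Function('P')(I, x) = Mul(x, Add(Add(25, Mul(-3, -2)), -1)) = Mul(x, Add(Add(25, 6), -1)) = Mul(x, Add(31, -1)) = Mul(x, 30) = Mul(30, x))
Add(Add(223632, Function('s')(27, V)), Function('P')(Function('O')(-23, -12), 200)) = Add(Add(223632, Mul(2, 247, Pow(Add(-135, 27), -1))), Mul(30, 200)) = Add(Add(223632, Mul(2, 247, Pow(-108, -1))), 6000) = Add(Add(223632, Mul(2, 247, Rational(-1, 108))), 6000) = Add(Add(223632, Rational(-247, 54)), 6000) = Add(Rational(12075881, 54), 6000) = Rational(12399881, 54)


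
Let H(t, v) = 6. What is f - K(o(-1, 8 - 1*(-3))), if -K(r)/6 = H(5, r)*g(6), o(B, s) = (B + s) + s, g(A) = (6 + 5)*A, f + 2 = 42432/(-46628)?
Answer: 27663110/11657 ≈ 2373.1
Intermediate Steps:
f = -33922/11657 (f = -2 + 42432/(-46628) = -2 + 42432*(-1/46628) = -2 - 10608/11657 = -33922/11657 ≈ -2.9100)
g(A) = 11*A
o(B, s) = B + 2*s
K(r) = -2376 (K(r) = -36*11*6 = -36*66 = -6*396 = -2376)
f - K(o(-1, 8 - 1*(-3))) = -33922/11657 - 1*(-2376) = -33922/11657 + 2376 = 27663110/11657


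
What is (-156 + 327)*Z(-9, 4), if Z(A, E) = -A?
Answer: 1539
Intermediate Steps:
(-156 + 327)*Z(-9, 4) = (-156 + 327)*(-1*(-9)) = 171*9 = 1539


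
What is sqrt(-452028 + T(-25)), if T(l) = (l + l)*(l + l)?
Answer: 2*I*sqrt(112382) ≈ 670.47*I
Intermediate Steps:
T(l) = 4*l**2 (T(l) = (2*l)*(2*l) = 4*l**2)
sqrt(-452028 + T(-25)) = sqrt(-452028 + 4*(-25)**2) = sqrt(-452028 + 4*625) = sqrt(-452028 + 2500) = sqrt(-449528) = 2*I*sqrt(112382)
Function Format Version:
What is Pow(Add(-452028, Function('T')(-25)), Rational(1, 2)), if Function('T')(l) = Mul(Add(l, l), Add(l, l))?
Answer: Mul(2, I, Pow(112382, Rational(1, 2))) ≈ Mul(670.47, I)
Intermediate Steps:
Function('T')(l) = Mul(4, Pow(l, 2)) (Function('T')(l) = Mul(Mul(2, l), Mul(2, l)) = Mul(4, Pow(l, 2)))
Pow(Add(-452028, Function('T')(-25)), Rational(1, 2)) = Pow(Add(-452028, Mul(4, Pow(-25, 2))), Rational(1, 2)) = Pow(Add(-452028, Mul(4, 625)), Rational(1, 2)) = Pow(Add(-452028, 2500), Rational(1, 2)) = Pow(-449528, Rational(1, 2)) = Mul(2, I, Pow(112382, Rational(1, 2)))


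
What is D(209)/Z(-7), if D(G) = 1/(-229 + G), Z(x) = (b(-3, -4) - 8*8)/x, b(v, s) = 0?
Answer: -7/1280 ≈ -0.0054687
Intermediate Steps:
Z(x) = -64/x (Z(x) = (0 - 8*8)/x = (0 - 64)/x = -64/x)
D(209)/Z(-7) = 1/((-229 + 209)*((-64/(-7)))) = 1/((-20)*((-64*(-1/7)))) = -1/(20*64/7) = -1/20*7/64 = -7/1280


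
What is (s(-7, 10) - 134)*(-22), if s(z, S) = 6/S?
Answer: 14674/5 ≈ 2934.8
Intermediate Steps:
(s(-7, 10) - 134)*(-22) = (6/10 - 134)*(-22) = (6*(1/10) - 134)*(-22) = (3/5 - 134)*(-22) = -667/5*(-22) = 14674/5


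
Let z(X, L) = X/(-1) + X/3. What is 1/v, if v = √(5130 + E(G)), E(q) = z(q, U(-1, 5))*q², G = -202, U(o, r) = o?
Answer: √49500618/16500206 ≈ 0.00042640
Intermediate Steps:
z(X, L) = -2*X/3 (z(X, L) = X*(-1) + X*(⅓) = -X + X/3 = -2*X/3)
E(q) = -2*q³/3 (E(q) = (-2*q/3)*q² = -2*q³/3)
v = √49500618/3 (v = √(5130 - ⅔*(-202)³) = √(5130 - ⅔*(-8242408)) = √(5130 + 16484816/3) = √(16500206/3) = √49500618/3 ≈ 2345.2)
1/v = 1/(√49500618/3) = √49500618/16500206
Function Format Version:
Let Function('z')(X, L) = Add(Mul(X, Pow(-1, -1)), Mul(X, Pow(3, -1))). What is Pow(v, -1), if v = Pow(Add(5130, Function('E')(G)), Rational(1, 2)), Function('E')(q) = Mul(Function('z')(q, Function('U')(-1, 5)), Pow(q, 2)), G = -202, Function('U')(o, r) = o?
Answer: Mul(Rational(1, 16500206), Pow(49500618, Rational(1, 2))) ≈ 0.00042640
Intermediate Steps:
Function('z')(X, L) = Mul(Rational(-2, 3), X) (Function('z')(X, L) = Add(Mul(X, -1), Mul(X, Rational(1, 3))) = Add(Mul(-1, X), Mul(Rational(1, 3), X)) = Mul(Rational(-2, 3), X))
Function('E')(q) = Mul(Rational(-2, 3), Pow(q, 3)) (Function('E')(q) = Mul(Mul(Rational(-2, 3), q), Pow(q, 2)) = Mul(Rational(-2, 3), Pow(q, 3)))
v = Mul(Rational(1, 3), Pow(49500618, Rational(1, 2))) (v = Pow(Add(5130, Mul(Rational(-2, 3), Pow(-202, 3))), Rational(1, 2)) = Pow(Add(5130, Mul(Rational(-2, 3), -8242408)), Rational(1, 2)) = Pow(Add(5130, Rational(16484816, 3)), Rational(1, 2)) = Pow(Rational(16500206, 3), Rational(1, 2)) = Mul(Rational(1, 3), Pow(49500618, Rational(1, 2))) ≈ 2345.2)
Pow(v, -1) = Pow(Mul(Rational(1, 3), Pow(49500618, Rational(1, 2))), -1) = Mul(Rational(1, 16500206), Pow(49500618, Rational(1, 2)))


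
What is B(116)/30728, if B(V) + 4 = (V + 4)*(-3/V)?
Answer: -103/445556 ≈ -0.00023117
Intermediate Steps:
B(V) = -4 - 3*(4 + V)/V (B(V) = -4 + (V + 4)*(-3/V) = -4 + (4 + V)*(-3/V) = -4 - 3*(4 + V)/V)
B(116)/30728 = (-7 - 12/116)/30728 = (-7 - 12*1/116)*(1/30728) = (-7 - 3/29)*(1/30728) = -206/29*1/30728 = -103/445556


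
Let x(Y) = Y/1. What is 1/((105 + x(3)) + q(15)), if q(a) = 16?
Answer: 1/124 ≈ 0.0080645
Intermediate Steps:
x(Y) = Y (x(Y) = Y*1 = Y)
1/((105 + x(3)) + q(15)) = 1/((105 + 3) + 16) = 1/(108 + 16) = 1/124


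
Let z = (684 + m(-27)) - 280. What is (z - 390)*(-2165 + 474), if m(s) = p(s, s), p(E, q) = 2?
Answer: -27056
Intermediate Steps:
m(s) = 2
z = 406 (z = (684 + 2) - 280 = 686 - 280 = 406)
(z - 390)*(-2165 + 474) = (406 - 390)*(-2165 + 474) = 16*(-1691) = -27056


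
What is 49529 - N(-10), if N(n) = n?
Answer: 49539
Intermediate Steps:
49529 - N(-10) = 49529 - 1*(-10) = 49529 + 10 = 49539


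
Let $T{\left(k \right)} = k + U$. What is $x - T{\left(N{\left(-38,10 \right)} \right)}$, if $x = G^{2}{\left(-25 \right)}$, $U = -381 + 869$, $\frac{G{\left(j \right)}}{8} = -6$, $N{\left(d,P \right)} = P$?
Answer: $1806$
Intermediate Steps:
$G{\left(j \right)} = -48$ ($G{\left(j \right)} = 8 \left(-6\right) = -48$)
$U = 488$
$T{\left(k \right)} = 488 + k$ ($T{\left(k \right)} = k + 488 = 488 + k$)
$x = 2304$ ($x = \left(-48\right)^{2} = 2304$)
$x - T{\left(N{\left(-38,10 \right)} \right)} = 2304 - \left(488 + 10\right) = 2304 - 498 = 1806$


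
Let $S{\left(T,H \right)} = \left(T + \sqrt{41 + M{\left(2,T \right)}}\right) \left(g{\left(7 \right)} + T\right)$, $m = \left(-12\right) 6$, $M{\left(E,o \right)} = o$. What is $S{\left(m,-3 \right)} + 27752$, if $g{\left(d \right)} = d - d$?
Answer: $32936 - 72 i \sqrt{31} \approx 32936.0 - 400.88 i$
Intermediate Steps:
$m = -72$
$g{\left(d \right)} = 0$
$S{\left(T,H \right)} = T \left(T + \sqrt{41 + T}\right)$ ($S{\left(T,H \right)} = \left(T + \sqrt{41 + T}\right) \left(0 + T\right) = \left(T + \sqrt{41 + T}\right) T = T \left(T + \sqrt{41 + T}\right)$)
$S{\left(m,-3 \right)} + 27752 = - 72 \left(-72 + \sqrt{41 - 72}\right) + 27752 = - 72 \left(-72 + \sqrt{-31}\right) + 27752 = - 72 \left(-72 + i \sqrt{31}\right) + 27752 = \left(5184 - 72 i \sqrt{31}\right) + 27752 = 32936 - 72 i \sqrt{31}$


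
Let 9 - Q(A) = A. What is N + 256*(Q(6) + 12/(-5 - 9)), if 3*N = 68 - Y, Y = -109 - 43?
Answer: 13060/21 ≈ 621.90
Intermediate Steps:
Y = -152
Q(A) = 9 - A
N = 220/3 (N = (68 - 1*(-152))/3 = (68 + 152)/3 = (1/3)*220 = 220/3 ≈ 73.333)
N + 256*(Q(6) + 12/(-5 - 9)) = 220/3 + 256*((9 - 1*6) + 12/(-5 - 9)) = 220/3 + 256*((9 - 6) + 12/(-14)) = 220/3 + 256*(3 + 12*(-1/14)) = 220/3 + 256*(3 - 6/7) = 220/3 + 256*(15/7) = 220/3 + 3840/7 = 13060/21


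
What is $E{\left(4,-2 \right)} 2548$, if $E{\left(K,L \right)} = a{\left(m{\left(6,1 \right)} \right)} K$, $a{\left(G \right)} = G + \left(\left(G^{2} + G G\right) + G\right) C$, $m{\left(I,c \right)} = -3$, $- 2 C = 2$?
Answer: $-183456$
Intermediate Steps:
$C = -1$ ($C = \left(- \frac{1}{2}\right) 2 = -1$)
$a{\left(G \right)} = - 2 G^{2}$ ($a{\left(G \right)} = G + \left(\left(G^{2} + G G\right) + G\right) \left(-1\right) = G + \left(\left(G^{2} + G^{2}\right) + G\right) \left(-1\right) = G + \left(2 G^{2} + G\right) \left(-1\right) = G + \left(G + 2 G^{2}\right) \left(-1\right) = G - \left(G + 2 G^{2}\right) = - 2 G^{2}$)
$E{\left(K,L \right)} = - 18 K$ ($E{\left(K,L \right)} = - 2 \left(-3\right)^{2} K = \left(-2\right) 9 K = - 18 K$)
$E{\left(4,-2 \right)} 2548 = \left(-18\right) 4 \cdot 2548 = \left(-72\right) 2548 = -183456$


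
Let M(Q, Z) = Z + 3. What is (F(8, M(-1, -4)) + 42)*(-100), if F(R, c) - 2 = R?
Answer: -5200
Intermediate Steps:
M(Q, Z) = 3 + Z
F(R, c) = 2 + R
(F(8, M(-1, -4)) + 42)*(-100) = ((2 + 8) + 42)*(-100) = (10 + 42)*(-100) = 52*(-100) = -5200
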